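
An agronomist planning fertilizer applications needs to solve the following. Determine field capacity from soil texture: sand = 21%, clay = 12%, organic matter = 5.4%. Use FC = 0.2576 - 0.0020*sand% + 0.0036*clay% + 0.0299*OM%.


FC = 0.2576 - 0.0020*21 + 0.0036*12 + 0.0299*5.4
   = 0.2576 - 0.0420 + 0.0432 + 0.1615
   = 0.4203


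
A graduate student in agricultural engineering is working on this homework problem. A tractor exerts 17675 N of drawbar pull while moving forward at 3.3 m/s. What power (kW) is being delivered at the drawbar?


P = F * v / 1000
  = 17675 * 3.3 / 1000
  = 58327.50 / 1000
  = 58.33 kW


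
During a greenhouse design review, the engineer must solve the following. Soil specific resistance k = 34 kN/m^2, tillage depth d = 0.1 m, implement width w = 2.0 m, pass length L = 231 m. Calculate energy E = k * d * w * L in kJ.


E = k * d * w * L
  = 34 * 0.1 * 2.0 * 231
  = 1570.80 kJ


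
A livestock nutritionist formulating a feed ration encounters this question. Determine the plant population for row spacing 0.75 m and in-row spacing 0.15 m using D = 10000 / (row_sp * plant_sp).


D = 10000 / (row_sp * plant_sp)
  = 10000 / (0.75 * 0.15)
  = 10000 / 0.1125
  = 88888.89 plants/ha


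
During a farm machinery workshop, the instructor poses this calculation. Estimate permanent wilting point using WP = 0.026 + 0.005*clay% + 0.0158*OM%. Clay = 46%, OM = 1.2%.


WP = 0.026 + 0.005*46 + 0.0158*1.2
   = 0.026 + 0.2300 + 0.0190
   = 0.2750


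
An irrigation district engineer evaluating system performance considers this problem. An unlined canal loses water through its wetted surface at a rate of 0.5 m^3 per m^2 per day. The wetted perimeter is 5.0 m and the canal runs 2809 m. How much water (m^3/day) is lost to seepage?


S = C * P * L
  = 0.5 * 5.0 * 2809
  = 7022.50 m^3/day


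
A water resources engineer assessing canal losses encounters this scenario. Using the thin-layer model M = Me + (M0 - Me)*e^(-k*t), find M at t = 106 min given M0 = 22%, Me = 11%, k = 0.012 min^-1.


M = Me + (M0 - Me) * e^(-k*t)
  = 11 + (22 - 11) * e^(-0.012*106)
  = 11 + 11 * e^(-1.272)
  = 11 + 11 * 0.28027
  = 11 + 3.0830
  = 14.08%


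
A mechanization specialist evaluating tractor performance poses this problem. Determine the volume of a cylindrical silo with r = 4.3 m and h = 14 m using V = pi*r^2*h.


V = pi * r^2 * h
  = pi * 4.3^2 * 14
  = pi * 18.49 * 14
  = 813.23 m^3


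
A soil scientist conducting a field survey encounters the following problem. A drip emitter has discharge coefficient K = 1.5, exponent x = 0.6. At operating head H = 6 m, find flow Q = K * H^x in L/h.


Q = K * H^x
  = 1.5 * 6^0.6
  = 1.5 * 2.9302
  = 4.40 L/h


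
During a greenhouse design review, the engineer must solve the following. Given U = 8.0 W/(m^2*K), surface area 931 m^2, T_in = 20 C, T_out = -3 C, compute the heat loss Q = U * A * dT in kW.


dT = 20 - (-3) = 23 K
Q = U * A * dT
  = 8.0 * 931 * 23
  = 171304 W = 171.30 kW


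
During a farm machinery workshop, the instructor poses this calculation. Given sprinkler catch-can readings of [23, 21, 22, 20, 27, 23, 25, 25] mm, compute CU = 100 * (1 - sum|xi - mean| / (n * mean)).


xbar = 186 / 8 = 23.250
sum|xi - xbar| = 14.500
CU = 100 * (1 - 14.500 / (8 * 23.250))
   = 100 * (1 - 0.0780)
   = 92.20%


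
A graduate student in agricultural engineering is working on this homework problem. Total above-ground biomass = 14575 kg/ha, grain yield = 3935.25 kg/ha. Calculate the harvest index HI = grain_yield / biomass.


HI = grain_yield / biomass
   = 3935.25 / 14575
   = 0.27


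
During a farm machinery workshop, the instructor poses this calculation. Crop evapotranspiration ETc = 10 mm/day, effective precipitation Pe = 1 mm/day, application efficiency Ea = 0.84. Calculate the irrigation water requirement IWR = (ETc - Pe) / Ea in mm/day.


IWR = (ETc - Pe) / Ea
    = (10 - 1) / 0.84
    = 9 / 0.84
    = 10.71 mm/day


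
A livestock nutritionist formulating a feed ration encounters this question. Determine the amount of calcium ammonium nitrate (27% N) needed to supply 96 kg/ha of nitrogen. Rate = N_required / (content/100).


Rate = N_required / (N_content / 100)
     = 96 / (27 / 100)
     = 96 / 0.27
     = 355.56 kg/ha


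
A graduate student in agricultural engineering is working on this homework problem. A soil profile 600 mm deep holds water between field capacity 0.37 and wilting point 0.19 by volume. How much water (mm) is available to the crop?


AW = (FC - WP) * D
   = (0.37 - 0.19) * 600
   = 0.18 * 600
   = 108 mm


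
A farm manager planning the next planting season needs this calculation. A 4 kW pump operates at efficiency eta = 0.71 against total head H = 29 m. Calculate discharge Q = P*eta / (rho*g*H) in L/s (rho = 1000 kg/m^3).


Q = (P * 1000 * eta) / (rho * g * H)
  = (4 * 1000 * 0.71) / (1000 * 9.81 * 29)
  = 2840 / 284490
  = 0.00998 m^3/s = 9.98 L/s


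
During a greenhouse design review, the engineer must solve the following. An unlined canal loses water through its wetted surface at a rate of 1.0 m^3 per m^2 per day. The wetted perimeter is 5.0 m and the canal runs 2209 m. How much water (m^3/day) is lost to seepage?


S = C * P * L
  = 1.0 * 5.0 * 2209
  = 11045 m^3/day


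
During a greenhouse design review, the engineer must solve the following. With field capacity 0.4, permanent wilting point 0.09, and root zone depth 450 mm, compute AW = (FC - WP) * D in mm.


AW = (FC - WP) * D
   = (0.4 - 0.09) * 450
   = 0.31 * 450
   = 139.50 mm


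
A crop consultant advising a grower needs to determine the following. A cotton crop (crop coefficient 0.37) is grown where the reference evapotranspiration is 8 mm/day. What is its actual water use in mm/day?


ETc = Kc * ET0
    = 0.37 * 8
    = 2.96 mm/day


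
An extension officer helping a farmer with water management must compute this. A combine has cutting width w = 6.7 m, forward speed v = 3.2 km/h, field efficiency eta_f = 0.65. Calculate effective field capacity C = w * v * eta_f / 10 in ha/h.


C = w * v * eta_f / 10
  = 6.7 * 3.2 * 0.65 / 10
  = 13.94 / 10
  = 1.39 ha/h


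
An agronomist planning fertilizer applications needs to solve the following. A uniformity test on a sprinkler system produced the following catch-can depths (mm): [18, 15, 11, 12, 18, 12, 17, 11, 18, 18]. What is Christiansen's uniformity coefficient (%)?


xbar = 150 / 10 = 15
sum|xi - xbar| = 28
CU = 100 * (1 - 28 / (10 * 15))
   = 100 * (1 - 0.1867)
   = 81.33%


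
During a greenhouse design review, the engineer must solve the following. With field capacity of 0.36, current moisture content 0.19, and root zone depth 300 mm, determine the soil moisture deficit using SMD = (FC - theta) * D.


SMD = (FC - theta) * D
    = (0.36 - 0.19) * 300
    = 0.170 * 300
    = 51 mm


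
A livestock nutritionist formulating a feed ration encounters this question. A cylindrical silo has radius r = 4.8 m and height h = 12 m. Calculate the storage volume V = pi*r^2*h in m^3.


V = pi * r^2 * h
  = pi * 4.8^2 * 12
  = pi * 23.04 * 12
  = 868.59 m^3


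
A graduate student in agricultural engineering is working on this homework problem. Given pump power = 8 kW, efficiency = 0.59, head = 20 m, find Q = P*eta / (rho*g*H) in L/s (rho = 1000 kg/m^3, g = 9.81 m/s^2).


Q = (P * 1000 * eta) / (rho * g * H)
  = (8 * 1000 * 0.59) / (1000 * 9.81 * 20)
  = 4720 / 196200
  = 0.02406 m^3/s = 24.06 L/s


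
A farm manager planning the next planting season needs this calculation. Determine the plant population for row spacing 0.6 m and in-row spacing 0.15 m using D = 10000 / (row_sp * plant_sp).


D = 10000 / (row_sp * plant_sp)
  = 10000 / (0.6 * 0.15)
  = 10000 / 0.0900
  = 111111.11 plants/ha


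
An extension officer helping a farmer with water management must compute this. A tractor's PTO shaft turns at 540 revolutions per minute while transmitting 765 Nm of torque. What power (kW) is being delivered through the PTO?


P = 2*pi*n*T / 60000
  = 2*pi * 540 * 765 / 60000
  = 2595583.85 / 60000
  = 43.26 kW


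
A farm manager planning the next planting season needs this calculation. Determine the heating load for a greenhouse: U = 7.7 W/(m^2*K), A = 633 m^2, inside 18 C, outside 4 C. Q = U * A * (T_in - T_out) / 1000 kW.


dT = 18 - (4) = 14 K
Q = U * A * dT
  = 7.7 * 633 * 14
  = 68237.40 W = 68.24 kW


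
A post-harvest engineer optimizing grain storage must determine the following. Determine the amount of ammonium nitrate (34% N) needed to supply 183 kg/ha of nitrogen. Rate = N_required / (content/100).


Rate = N_required / (N_content / 100)
     = 183 / (34 / 100)
     = 183 / 0.34
     = 538.24 kg/ha


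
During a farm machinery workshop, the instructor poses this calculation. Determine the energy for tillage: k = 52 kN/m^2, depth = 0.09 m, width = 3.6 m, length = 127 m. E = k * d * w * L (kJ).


E = k * d * w * L
  = 52 * 0.09 * 3.6 * 127
  = 2139.70 kJ


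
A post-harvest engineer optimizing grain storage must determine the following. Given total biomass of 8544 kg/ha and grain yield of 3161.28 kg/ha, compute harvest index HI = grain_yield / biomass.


HI = grain_yield / biomass
   = 3161.28 / 8544
   = 0.37


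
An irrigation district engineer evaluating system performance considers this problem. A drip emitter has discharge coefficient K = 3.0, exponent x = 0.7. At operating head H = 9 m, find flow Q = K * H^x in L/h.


Q = K * H^x
  = 3.0 * 9^0.7
  = 3.0 * 4.6555
  = 13.97 L/h


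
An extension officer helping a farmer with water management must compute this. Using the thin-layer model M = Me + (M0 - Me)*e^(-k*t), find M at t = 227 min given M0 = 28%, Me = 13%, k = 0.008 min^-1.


M = Me + (M0 - Me) * e^(-k*t)
  = 13 + (28 - 13) * e^(-0.008*227)
  = 13 + 15 * e^(-1.816)
  = 13 + 15 * 0.16268
  = 13 + 2.4401
  = 15.44%


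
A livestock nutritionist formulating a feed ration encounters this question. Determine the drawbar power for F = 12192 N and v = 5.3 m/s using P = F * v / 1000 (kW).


P = F * v / 1000
  = 12192 * 5.3 / 1000
  = 64617.60 / 1000
  = 64.62 kW


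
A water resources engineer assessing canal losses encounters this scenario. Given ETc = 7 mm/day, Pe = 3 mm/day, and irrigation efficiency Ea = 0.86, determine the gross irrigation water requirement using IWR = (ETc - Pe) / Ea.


IWR = (ETc - Pe) / Ea
    = (7 - 3) / 0.86
    = 4 / 0.86
    = 4.65 mm/day


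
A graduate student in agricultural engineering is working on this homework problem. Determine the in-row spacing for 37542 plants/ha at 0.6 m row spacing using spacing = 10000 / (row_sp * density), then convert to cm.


spacing = 10000 / (row_sp * density)
        = 10000 / (0.6 * 37542)
        = 10000 / 22525.20
        = 0.44395 m = 44.39 cm


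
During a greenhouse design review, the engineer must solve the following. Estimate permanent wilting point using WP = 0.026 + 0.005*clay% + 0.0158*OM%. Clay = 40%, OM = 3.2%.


WP = 0.026 + 0.005*40 + 0.0158*3.2
   = 0.026 + 0.2000 + 0.0506
   = 0.2766


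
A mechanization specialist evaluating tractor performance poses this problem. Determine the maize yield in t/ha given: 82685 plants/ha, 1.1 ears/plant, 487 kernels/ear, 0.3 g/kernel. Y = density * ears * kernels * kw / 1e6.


Y = density * ears * kernels * kw
  = 82685 * 1.1 * 487 * 0.3 g/ha
  = 13288306.35 g/ha
  = 13288.31 kg/ha = 13.29 t/ha


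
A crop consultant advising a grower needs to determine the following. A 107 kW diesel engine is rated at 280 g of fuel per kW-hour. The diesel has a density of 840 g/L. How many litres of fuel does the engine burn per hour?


FC = P * BSFC / rho_fuel
   = 107 * 280 / 840
   = 29960 / 840
   = 35.67 L/h


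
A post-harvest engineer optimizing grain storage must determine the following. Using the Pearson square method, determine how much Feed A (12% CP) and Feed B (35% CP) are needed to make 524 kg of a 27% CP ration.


parts_A = CP_b - target = 35 - 27 = 8
parts_B = target - CP_a = 27 - 12 = 15
total_parts = 8 + 15 = 23
Feed A = 524 * 8 / 23 = 182.26 kg
Feed B = 524 * 15 / 23 = 341.74 kg

182.26 kg


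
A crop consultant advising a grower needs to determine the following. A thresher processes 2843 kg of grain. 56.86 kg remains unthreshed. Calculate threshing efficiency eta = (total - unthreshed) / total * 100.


eta = (total - unthreshed) / total * 100
    = (2843 - 56.86) / 2843 * 100
    = 2786.14 / 2843 * 100
    = 98%


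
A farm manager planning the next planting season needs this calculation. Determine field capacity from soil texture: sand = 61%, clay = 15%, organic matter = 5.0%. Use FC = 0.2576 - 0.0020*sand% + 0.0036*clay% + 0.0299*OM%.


FC = 0.2576 - 0.0020*61 + 0.0036*15 + 0.0299*5.0
   = 0.2576 - 0.1220 + 0.0540 + 0.1495
   = 0.3391


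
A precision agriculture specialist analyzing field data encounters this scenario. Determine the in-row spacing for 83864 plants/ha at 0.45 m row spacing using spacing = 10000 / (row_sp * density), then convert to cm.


spacing = 10000 / (row_sp * density)
        = 10000 / (0.45 * 83864)
        = 10000 / 37738.80
        = 0.26498 m = 26.50 cm


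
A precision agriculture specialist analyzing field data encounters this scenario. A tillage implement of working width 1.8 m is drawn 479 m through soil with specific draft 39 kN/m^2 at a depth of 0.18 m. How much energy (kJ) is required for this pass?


E = k * d * w * L
  = 39 * 0.18 * 1.8 * 479
  = 6052.64 kJ


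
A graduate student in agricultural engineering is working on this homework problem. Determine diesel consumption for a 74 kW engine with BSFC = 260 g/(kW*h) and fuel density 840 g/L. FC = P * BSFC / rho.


FC = P * BSFC / rho_fuel
   = 74 * 260 / 840
   = 19240 / 840
   = 22.90 L/h


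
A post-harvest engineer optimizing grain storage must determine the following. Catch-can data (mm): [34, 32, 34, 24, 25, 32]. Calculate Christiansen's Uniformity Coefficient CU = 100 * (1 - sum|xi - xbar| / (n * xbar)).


xbar = 181 / 6 = 30.167
sum|xi - xbar| = 22.667
CU = 100 * (1 - 22.667 / (6 * 30.167))
   = 100 * (1 - 0.1252)
   = 87.48%


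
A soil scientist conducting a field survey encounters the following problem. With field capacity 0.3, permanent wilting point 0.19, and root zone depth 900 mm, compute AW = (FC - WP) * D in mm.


AW = (FC - WP) * D
   = (0.3 - 0.19) * 900
   = 0.11 * 900
   = 99 mm


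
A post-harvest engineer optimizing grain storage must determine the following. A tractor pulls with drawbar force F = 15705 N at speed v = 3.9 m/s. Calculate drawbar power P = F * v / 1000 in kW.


P = F * v / 1000
  = 15705 * 3.9 / 1000
  = 61249.50 / 1000
  = 61.25 kW


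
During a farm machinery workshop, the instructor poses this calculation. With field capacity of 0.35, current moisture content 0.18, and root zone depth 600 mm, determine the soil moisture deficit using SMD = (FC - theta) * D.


SMD = (FC - theta) * D
    = (0.35 - 0.18) * 600
    = 0.170 * 600
    = 102 mm


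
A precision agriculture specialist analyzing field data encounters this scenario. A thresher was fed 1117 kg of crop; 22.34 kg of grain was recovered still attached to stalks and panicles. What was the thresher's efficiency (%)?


eta = (total - unthreshed) / total * 100
    = (1117 - 22.34) / 1117 * 100
    = 1094.66 / 1117 * 100
    = 98%


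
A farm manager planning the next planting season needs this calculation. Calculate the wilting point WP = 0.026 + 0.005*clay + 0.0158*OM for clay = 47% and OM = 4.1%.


WP = 0.026 + 0.005*47 + 0.0158*4.1
   = 0.026 + 0.2350 + 0.0648
   = 0.3258


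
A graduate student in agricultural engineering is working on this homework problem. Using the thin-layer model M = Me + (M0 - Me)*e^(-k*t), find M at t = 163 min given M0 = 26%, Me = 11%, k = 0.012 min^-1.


M = Me + (M0 - Me) * e^(-k*t)
  = 11 + (26 - 11) * e^(-0.012*163)
  = 11 + 15 * e^(-1.956)
  = 11 + 15 * 0.14142
  = 11 + 2.1213
  = 13.12%


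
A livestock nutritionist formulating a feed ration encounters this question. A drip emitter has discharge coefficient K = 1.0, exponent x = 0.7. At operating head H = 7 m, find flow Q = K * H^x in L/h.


Q = K * H^x
  = 1.0 * 7^0.7
  = 1.0 * 3.9045
  = 3.90 L/h


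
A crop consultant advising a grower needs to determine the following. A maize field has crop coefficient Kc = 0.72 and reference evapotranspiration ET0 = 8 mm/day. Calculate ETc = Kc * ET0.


ETc = Kc * ET0
    = 0.72 * 8
    = 5.76 mm/day


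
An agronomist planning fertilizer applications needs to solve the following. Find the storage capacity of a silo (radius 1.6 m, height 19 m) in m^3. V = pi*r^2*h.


V = pi * r^2 * h
  = pi * 1.6^2 * 19
  = pi * 2.56 * 19
  = 152.81 m^3


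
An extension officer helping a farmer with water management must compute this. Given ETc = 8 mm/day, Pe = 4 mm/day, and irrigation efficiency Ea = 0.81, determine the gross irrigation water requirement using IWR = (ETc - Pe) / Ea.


IWR = (ETc - Pe) / Ea
    = (8 - 4) / 0.81
    = 4 / 0.81
    = 4.94 mm/day


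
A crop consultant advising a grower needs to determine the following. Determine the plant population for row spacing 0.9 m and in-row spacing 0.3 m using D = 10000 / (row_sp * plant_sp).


D = 10000 / (row_sp * plant_sp)
  = 10000 / (0.9 * 0.3)
  = 10000 / 0.2700
  = 37037.04 plants/ha


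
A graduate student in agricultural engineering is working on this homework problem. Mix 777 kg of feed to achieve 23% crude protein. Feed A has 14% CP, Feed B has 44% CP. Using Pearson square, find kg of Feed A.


parts_A = CP_b - target = 44 - 23 = 21
parts_B = target - CP_a = 23 - 14 = 9
total_parts = 21 + 9 = 30
Feed A = 777 * 21 / 30 = 543.90 kg
Feed B = 777 * 9 / 30 = 233.10 kg

543.90 kg


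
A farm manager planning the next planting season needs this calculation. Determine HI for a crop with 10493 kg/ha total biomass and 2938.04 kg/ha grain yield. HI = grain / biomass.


HI = grain_yield / biomass
   = 2938.04 / 10493
   = 0.28


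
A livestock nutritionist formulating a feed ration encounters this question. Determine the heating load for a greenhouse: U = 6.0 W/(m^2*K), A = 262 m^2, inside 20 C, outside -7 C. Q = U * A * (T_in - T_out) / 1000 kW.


dT = 20 - (-7) = 27 K
Q = U * A * dT
  = 6.0 * 262 * 27
  = 42444 W = 42.44 kW


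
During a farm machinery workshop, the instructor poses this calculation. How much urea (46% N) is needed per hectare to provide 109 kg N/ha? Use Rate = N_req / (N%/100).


Rate = N_required / (N_content / 100)
     = 109 / (46 / 100)
     = 109 / 0.46
     = 236.96 kg/ha


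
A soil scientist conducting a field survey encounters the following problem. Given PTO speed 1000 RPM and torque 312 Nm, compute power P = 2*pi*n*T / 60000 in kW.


P = 2*pi*n*T / 60000
  = 2*pi * 1000 * 312 / 60000
  = 1960353.82 / 60000
  = 32.67 kW


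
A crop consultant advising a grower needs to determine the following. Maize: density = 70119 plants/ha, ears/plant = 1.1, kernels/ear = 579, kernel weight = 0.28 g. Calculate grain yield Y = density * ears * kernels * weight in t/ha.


Y = density * ears * kernels * kw
  = 70119 * 1.1 * 579 * 0.28 g/ha
  = 12504461.51 g/ha
  = 12504.46 kg/ha = 12.50 t/ha


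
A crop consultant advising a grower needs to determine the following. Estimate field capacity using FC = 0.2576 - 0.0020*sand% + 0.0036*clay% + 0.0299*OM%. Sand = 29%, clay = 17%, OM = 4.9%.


FC = 0.2576 - 0.0020*29 + 0.0036*17 + 0.0299*4.9
   = 0.2576 - 0.0580 + 0.0612 + 0.1465
   = 0.4073


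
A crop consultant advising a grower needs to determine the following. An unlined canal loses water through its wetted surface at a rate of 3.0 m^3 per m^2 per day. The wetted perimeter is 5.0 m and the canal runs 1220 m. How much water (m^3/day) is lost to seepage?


S = C * P * L
  = 3.0 * 5.0 * 1220
  = 18300 m^3/day


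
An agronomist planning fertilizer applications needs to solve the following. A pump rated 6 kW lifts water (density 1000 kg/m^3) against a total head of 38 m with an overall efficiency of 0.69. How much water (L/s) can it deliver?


Q = (P * 1000 * eta) / (rho * g * H)
  = (6 * 1000 * 0.69) / (1000 * 9.81 * 38)
  = 4140 / 372780
  = 0.01111 m^3/s = 11.11 L/s


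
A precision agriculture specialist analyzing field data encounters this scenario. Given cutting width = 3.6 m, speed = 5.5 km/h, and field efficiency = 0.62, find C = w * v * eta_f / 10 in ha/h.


C = w * v * eta_f / 10
  = 3.6 * 5.5 * 0.62 / 10
  = 12.28 / 10
  = 1.23 ha/h


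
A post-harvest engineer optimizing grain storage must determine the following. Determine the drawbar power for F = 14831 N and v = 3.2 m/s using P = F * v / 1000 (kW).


P = F * v / 1000
  = 14831 * 3.2 / 1000
  = 47459.20 / 1000
  = 47.46 kW


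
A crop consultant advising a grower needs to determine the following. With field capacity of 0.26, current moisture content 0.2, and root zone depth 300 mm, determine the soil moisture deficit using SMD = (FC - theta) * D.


SMD = (FC - theta) * D
    = (0.26 - 0.2) * 300
    = 0.060 * 300
    = 18 mm


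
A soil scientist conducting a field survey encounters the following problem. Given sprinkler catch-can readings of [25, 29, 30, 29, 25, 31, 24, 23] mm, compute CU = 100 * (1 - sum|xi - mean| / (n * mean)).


xbar = 216 / 8 = 27
sum|xi - xbar| = 22
CU = 100 * (1 - 22 / (8 * 27))
   = 100 * (1 - 0.1019)
   = 89.81%


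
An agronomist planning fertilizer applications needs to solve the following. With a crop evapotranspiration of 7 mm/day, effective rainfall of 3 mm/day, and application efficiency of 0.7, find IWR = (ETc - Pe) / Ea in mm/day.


IWR = (ETc - Pe) / Ea
    = (7 - 3) / 0.7
    = 4 / 0.7
    = 5.71 mm/day


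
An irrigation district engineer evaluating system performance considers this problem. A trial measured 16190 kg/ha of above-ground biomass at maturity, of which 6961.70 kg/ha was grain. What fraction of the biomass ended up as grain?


HI = grain_yield / biomass
   = 6961.70 / 16190
   = 0.43


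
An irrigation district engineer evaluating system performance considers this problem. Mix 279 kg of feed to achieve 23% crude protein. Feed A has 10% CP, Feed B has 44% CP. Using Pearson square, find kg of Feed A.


parts_A = CP_b - target = 44 - 23 = 21
parts_B = target - CP_a = 23 - 10 = 13
total_parts = 21 + 13 = 34
Feed A = 279 * 21 / 34 = 172.32 kg
Feed B = 279 * 13 / 34 = 106.68 kg

172.32 kg


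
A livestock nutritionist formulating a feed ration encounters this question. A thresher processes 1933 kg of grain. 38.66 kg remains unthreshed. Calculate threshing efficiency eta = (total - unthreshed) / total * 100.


eta = (total - unthreshed) / total * 100
    = (1933 - 38.66) / 1933 * 100
    = 1894.34 / 1933 * 100
    = 98%


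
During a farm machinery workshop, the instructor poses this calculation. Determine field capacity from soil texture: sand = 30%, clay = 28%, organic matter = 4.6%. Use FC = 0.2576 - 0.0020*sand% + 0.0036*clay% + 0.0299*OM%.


FC = 0.2576 - 0.0020*30 + 0.0036*28 + 0.0299*4.6
   = 0.2576 - 0.0600 + 0.1008 + 0.1375
   = 0.4359


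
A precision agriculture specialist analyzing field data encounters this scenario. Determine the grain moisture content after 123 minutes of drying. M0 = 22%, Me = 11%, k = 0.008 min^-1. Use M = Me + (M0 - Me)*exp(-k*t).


M = Me + (M0 - Me) * e^(-k*t)
  = 11 + (22 - 11) * e^(-0.008*123)
  = 11 + 11 * e^(-0.984)
  = 11 + 11 * 0.37381
  = 11 + 4.1119
  = 15.11%


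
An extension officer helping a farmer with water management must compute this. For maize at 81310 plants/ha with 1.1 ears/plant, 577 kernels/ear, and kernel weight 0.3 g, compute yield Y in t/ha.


Y = density * ears * kernels * kw
  = 81310 * 1.1 * 577 * 0.3 g/ha
  = 15482237.10 g/ha
  = 15482.24 kg/ha = 15.48 t/ha


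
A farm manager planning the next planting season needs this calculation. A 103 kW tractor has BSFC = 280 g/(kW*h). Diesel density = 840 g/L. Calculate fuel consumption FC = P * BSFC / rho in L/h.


FC = P * BSFC / rho_fuel
   = 103 * 280 / 840
   = 28840 / 840
   = 34.33 L/h


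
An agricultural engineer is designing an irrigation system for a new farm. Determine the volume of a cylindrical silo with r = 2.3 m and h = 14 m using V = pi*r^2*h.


V = pi * r^2 * h
  = pi * 2.3^2 * 14
  = pi * 5.29 * 14
  = 232.67 m^3


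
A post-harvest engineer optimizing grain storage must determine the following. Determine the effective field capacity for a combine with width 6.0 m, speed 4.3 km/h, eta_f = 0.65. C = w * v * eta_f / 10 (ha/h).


C = w * v * eta_f / 10
  = 6.0 * 4.3 * 0.65 / 10
  = 16.77 / 10
  = 1.68 ha/h


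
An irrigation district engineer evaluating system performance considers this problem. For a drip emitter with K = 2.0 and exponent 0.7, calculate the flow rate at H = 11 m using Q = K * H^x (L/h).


Q = K * H^x
  = 2.0 * 11^0.7
  = 2.0 * 5.3577
  = 10.72 L/h


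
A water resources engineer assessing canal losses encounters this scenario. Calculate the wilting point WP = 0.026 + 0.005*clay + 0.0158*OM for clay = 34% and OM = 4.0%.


WP = 0.026 + 0.005*34 + 0.0158*4.0
   = 0.026 + 0.1700 + 0.0632
   = 0.2592


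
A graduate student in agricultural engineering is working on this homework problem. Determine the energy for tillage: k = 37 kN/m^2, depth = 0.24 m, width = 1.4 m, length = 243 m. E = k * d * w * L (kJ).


E = k * d * w * L
  = 37 * 0.24 * 1.4 * 243
  = 3020.98 kJ


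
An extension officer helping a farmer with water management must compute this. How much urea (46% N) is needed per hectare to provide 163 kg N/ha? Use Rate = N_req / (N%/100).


Rate = N_required / (N_content / 100)
     = 163 / (46 / 100)
     = 163 / 0.46
     = 354.35 kg/ha


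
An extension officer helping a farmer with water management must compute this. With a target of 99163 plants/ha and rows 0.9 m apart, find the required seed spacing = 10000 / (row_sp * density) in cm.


spacing = 10000 / (row_sp * density)
        = 10000 / (0.9 * 99163)
        = 10000 / 89246.70
        = 0.11205 m = 11.20 cm


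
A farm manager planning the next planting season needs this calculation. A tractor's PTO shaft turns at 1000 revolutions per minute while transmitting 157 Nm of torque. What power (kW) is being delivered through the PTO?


P = 2*pi*n*T / 60000
  = 2*pi * 1000 * 157 / 60000
  = 986460.09 / 60000
  = 16.44 kW


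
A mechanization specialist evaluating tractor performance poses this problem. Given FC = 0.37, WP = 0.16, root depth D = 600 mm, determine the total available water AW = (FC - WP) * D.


AW = (FC - WP) * D
   = (0.37 - 0.16) * 600
   = 0.21 * 600
   = 126 mm


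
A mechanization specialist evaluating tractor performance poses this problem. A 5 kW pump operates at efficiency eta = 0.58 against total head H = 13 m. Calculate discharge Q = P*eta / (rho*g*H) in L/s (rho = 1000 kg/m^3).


Q = (P * 1000 * eta) / (rho * g * H)
  = (5 * 1000 * 0.58) / (1000 * 9.81 * 13)
  = 2900 / 127530
  = 0.02274 m^3/s = 22.74 L/s


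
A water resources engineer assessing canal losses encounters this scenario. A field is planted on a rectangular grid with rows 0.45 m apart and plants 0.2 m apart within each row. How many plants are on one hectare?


D = 10000 / (row_sp * plant_sp)
  = 10000 / (0.45 * 0.2)
  = 10000 / 0.0900
  = 111111.11 plants/ha


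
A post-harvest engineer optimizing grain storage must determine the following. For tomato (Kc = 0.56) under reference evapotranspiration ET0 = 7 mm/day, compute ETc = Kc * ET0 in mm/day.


ETc = Kc * ET0
    = 0.56 * 7
    = 3.92 mm/day


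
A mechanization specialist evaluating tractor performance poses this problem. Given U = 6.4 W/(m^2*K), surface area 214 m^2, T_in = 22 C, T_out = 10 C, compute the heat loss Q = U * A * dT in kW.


dT = 22 - (10) = 12 K
Q = U * A * dT
  = 6.4 * 214 * 12
  = 16435.20 W = 16.44 kW


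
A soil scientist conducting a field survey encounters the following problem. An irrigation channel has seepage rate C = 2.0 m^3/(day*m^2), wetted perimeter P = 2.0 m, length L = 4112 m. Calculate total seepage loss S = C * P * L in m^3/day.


S = C * P * L
  = 2.0 * 2.0 * 4112
  = 16448 m^3/day


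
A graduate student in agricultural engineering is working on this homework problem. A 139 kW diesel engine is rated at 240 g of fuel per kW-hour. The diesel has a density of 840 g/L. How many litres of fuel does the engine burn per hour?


FC = P * BSFC / rho_fuel
   = 139 * 240 / 840
   = 33360 / 840
   = 39.71 L/h


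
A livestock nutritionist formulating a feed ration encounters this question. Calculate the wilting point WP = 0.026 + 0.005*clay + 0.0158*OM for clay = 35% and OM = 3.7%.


WP = 0.026 + 0.005*35 + 0.0158*3.7
   = 0.026 + 0.1750 + 0.0585
   = 0.2595


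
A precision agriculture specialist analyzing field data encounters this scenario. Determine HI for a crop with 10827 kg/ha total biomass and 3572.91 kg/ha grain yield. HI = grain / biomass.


HI = grain_yield / biomass
   = 3572.91 / 10827
   = 0.33


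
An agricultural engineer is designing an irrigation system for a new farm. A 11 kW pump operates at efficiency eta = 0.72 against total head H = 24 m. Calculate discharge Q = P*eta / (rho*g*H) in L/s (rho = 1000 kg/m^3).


Q = (P * 1000 * eta) / (rho * g * H)
  = (11 * 1000 * 0.72) / (1000 * 9.81 * 24)
  = 7920 / 235440
  = 0.03364 m^3/s = 33.64 L/s


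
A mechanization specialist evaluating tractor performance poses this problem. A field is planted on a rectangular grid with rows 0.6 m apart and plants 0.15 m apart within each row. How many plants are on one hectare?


D = 10000 / (row_sp * plant_sp)
  = 10000 / (0.6 * 0.15)
  = 10000 / 0.0900
  = 111111.11 plants/ha


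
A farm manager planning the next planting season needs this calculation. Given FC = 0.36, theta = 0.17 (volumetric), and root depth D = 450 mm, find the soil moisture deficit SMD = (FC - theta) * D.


SMD = (FC - theta) * D
    = (0.36 - 0.17) * 450
    = 0.190 * 450
    = 85.50 mm


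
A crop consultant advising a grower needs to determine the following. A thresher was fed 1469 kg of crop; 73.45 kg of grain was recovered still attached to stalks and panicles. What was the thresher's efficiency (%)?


eta = (total - unthreshed) / total * 100
    = (1469 - 73.45) / 1469 * 100
    = 1395.55 / 1469 * 100
    = 95%


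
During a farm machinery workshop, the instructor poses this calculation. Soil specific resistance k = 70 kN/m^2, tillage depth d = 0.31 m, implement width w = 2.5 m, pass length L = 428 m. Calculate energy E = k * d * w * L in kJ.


E = k * d * w * L
  = 70 * 0.31 * 2.5 * 428
  = 23219 kJ


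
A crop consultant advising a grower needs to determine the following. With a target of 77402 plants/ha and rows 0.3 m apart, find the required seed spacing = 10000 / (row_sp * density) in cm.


spacing = 10000 / (row_sp * density)
        = 10000 / (0.3 * 77402)
        = 10000 / 23220.60
        = 0.43065 m = 43.07 cm


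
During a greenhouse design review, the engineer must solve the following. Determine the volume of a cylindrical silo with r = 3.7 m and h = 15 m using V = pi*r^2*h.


V = pi * r^2 * h
  = pi * 3.7^2 * 15
  = pi * 13.69 * 15
  = 645.13 m^3


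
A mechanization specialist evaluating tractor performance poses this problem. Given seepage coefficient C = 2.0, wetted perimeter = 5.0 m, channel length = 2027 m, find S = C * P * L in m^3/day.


S = C * P * L
  = 2.0 * 5.0 * 2027
  = 20270 m^3/day


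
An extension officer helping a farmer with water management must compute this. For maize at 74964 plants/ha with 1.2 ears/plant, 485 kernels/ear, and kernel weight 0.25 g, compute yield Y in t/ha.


Y = density * ears * kernels * kw
  = 74964 * 1.2 * 485 * 0.25 g/ha
  = 10907262 g/ha
  = 10907.26 kg/ha = 10.91 t/ha


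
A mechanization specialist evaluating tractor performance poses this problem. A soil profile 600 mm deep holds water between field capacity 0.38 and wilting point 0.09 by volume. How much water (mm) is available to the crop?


AW = (FC - WP) * D
   = (0.38 - 0.09) * 600
   = 0.29 * 600
   = 174 mm


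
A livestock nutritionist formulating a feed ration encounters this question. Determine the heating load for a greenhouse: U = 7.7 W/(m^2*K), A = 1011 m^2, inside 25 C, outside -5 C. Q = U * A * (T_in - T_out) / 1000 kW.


dT = 25 - (-5) = 30 K
Q = U * A * dT
  = 7.7 * 1011 * 30
  = 233541 W = 233.54 kW


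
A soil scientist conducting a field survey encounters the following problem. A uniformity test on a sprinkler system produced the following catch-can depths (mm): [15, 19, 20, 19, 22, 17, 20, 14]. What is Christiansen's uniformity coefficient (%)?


xbar = 146 / 8 = 18.250
sum|xi - xbar| = 17.500
CU = 100 * (1 - 17.500 / (8 * 18.250))
   = 100 * (1 - 0.1199)
   = 88.01%


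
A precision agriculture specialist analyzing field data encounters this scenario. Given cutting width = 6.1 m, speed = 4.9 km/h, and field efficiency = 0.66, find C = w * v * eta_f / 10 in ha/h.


C = w * v * eta_f / 10
  = 6.1 * 4.9 * 0.66 / 10
  = 19.73 / 10
  = 1.97 ha/h


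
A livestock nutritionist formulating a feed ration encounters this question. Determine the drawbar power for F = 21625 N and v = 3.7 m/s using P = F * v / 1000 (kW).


P = F * v / 1000
  = 21625 * 3.7 / 1000
  = 80012.50 / 1000
  = 80.01 kW


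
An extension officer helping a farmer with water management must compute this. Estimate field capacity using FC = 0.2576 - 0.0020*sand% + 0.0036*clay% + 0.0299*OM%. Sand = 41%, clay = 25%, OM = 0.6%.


FC = 0.2576 - 0.0020*41 + 0.0036*25 + 0.0299*0.6
   = 0.2576 - 0.0820 + 0.0900 + 0.0179
   = 0.2835


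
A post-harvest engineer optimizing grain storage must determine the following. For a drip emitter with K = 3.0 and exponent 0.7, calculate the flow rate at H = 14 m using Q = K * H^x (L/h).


Q = K * H^x
  = 3.0 * 14^0.7
  = 3.0 * 6.3429
  = 19.03 L/h


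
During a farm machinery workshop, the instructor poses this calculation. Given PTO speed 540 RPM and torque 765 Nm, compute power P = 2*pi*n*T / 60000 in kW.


P = 2*pi*n*T / 60000
  = 2*pi * 540 * 765 / 60000
  = 2595583.85 / 60000
  = 43.26 kW


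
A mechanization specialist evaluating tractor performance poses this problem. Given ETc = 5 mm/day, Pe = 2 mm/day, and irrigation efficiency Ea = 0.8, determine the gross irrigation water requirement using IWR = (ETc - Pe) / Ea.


IWR = (ETc - Pe) / Ea
    = (5 - 2) / 0.8
    = 3 / 0.8
    = 3.75 mm/day


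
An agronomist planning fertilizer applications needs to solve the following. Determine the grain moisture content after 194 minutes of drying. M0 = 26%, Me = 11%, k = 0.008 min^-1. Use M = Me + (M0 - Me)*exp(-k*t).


M = Me + (M0 - Me) * e^(-k*t)
  = 11 + (26 - 11) * e^(-0.008*194)
  = 11 + 15 * e^(-1.552)
  = 11 + 15 * 0.21182
  = 11 + 3.1774
  = 14.18%


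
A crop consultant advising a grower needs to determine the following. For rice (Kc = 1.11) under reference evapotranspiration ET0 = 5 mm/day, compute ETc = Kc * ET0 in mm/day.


ETc = Kc * ET0
    = 1.11 * 5
    = 5.55 mm/day


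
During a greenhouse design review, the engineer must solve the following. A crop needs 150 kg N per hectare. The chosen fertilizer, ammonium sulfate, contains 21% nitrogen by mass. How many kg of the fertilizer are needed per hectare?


Rate = N_required / (N_content / 100)
     = 150 / (21 / 100)
     = 150 / 0.21
     = 714.29 kg/ha


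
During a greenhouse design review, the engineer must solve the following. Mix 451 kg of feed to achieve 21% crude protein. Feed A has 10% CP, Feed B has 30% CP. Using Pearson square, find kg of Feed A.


parts_A = CP_b - target = 30 - 21 = 9
parts_B = target - CP_a = 21 - 10 = 11
total_parts = 9 + 11 = 20
Feed A = 451 * 9 / 20 = 202.95 kg
Feed B = 451 * 11 / 20 = 248.05 kg

202.95 kg


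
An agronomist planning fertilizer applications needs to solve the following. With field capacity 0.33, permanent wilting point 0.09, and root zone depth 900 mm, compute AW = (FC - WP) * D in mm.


AW = (FC - WP) * D
   = (0.33 - 0.09) * 900
   = 0.24 * 900
   = 216 mm


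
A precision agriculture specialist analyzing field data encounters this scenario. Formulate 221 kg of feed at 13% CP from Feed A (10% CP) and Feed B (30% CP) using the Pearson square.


parts_A = CP_b - target = 30 - 13 = 17
parts_B = target - CP_a = 13 - 10 = 3
total_parts = 17 + 3 = 20
Feed A = 221 * 17 / 20 = 187.85 kg
Feed B = 221 * 3 / 20 = 33.15 kg

187.85 kg


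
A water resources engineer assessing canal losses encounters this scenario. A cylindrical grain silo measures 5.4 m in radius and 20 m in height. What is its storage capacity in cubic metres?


V = pi * r^2 * h
  = pi * 5.4^2 * 20
  = pi * 29.16 * 20
  = 1832.18 m^3


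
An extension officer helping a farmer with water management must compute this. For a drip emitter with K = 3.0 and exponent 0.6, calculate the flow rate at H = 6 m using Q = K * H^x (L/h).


Q = K * H^x
  = 3.0 * 6^0.6
  = 3.0 * 2.9302
  = 8.79 L/h


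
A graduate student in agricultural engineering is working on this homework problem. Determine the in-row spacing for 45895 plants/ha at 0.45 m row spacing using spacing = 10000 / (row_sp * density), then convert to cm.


spacing = 10000 / (row_sp * density)
        = 10000 / (0.45 * 45895)
        = 10000 / 20652.75
        = 0.48420 m = 48.42 cm


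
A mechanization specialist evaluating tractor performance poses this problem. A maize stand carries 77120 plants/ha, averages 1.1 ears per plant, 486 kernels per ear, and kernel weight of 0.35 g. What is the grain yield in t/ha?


Y = density * ears * kernels * kw
  = 77120 * 1.1 * 486 * 0.35 g/ha
  = 14429923.20 g/ha
  = 14429.92 kg/ha = 14.43 t/ha


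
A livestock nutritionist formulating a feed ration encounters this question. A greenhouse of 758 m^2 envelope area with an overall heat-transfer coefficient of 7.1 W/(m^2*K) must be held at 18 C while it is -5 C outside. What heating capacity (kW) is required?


dT = 18 - (-5) = 23 K
Q = U * A * dT
  = 7.1 * 758 * 23
  = 123781.40 W = 123.78 kW


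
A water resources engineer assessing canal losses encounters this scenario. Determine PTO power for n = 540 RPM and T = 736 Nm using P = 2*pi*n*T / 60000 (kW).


P = 2*pi*n*T / 60000
  = 2*pi * 540 * 736 / 60000
  = 2497189.17 / 60000
  = 41.62 kW


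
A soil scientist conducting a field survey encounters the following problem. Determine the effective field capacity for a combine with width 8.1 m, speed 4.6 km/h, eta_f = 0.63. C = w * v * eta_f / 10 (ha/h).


C = w * v * eta_f / 10
  = 8.1 * 4.6 * 0.63 / 10
  = 23.47 / 10
  = 2.35 ha/h


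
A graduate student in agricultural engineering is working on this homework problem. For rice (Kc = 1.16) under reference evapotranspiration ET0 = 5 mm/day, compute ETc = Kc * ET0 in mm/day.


ETc = Kc * ET0
    = 1.16 * 5
    = 5.80 mm/day


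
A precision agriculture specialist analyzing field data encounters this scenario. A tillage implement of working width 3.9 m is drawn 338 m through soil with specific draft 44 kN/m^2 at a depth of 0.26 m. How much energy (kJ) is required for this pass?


E = k * d * w * L
  = 44 * 0.26 * 3.9 * 338
  = 15080.21 kJ


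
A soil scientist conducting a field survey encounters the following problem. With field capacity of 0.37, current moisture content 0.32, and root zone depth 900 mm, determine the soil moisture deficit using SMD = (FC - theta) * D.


SMD = (FC - theta) * D
    = (0.37 - 0.32) * 900
    = 0.050 * 900
    = 45 mm


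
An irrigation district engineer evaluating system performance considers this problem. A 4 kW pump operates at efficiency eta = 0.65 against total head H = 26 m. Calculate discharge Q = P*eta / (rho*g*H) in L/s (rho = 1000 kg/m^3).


Q = (P * 1000 * eta) / (rho * g * H)
  = (4 * 1000 * 0.65) / (1000 * 9.81 * 26)
  = 2600 / 255060
  = 0.01019 m^3/s = 10.19 L/s
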